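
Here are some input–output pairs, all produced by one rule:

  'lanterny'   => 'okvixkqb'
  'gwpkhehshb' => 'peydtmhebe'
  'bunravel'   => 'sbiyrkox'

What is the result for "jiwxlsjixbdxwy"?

What's happening: move the last 3 characters to the front (rotate right by 3), then shift every letter 3 places backward in the alphabet (wrapping around).
Working it through for "jiwxlsjixbdxwy": intermediate "xwyjiwxlsjixbd", final "utvgftuipgfuya".
(Check on "bunravel": → "velbunra" → "sbiyrkox" ✓)

utvgftuipgfuya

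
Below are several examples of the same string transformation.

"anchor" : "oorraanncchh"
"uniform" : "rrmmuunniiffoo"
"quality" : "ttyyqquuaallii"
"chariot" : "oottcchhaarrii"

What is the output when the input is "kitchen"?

eennkkiittcchh

Rule — move the last 2 characters to the front (rotate right by 2), then double every character.
On "kitchen": the first step gives "enkitch", and the second then gives "eennkkiittcchh".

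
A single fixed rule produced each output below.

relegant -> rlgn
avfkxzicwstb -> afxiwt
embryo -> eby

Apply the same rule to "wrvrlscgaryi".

wvlcay

In each case the input is transformed by: keep every other character starting from the first (positions 1st, 3rd, 5th, ...).
Applying that to "wrvrlscgaryi" gives "wvlcay".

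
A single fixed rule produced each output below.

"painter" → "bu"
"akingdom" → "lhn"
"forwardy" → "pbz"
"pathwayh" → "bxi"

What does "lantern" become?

The transformation: keep one character in every 3, starting at position 2 (positions 2nd, 5th, 8th, ...), then shift every letter 1 place forward in the alphabet (wrapping around).
Working it through for "lantern": intermediate "ae", final "bf".

bf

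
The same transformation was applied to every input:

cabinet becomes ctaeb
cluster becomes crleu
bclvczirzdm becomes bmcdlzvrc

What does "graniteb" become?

gbreat

The pattern: take characters alternately from the front and the back (1st, last, 2nd, 2nd-last, ...), then delete the last 2 characters.
"graniteb" → "gbreatni" → "gbreat".
(Check on "cabinet": → "ctaebni" → "ctaeb" ✓)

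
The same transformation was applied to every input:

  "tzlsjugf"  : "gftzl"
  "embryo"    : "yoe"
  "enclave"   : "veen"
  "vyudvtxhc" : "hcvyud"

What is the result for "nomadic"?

Each output is the input with this applied: move the last 2 characters to the front (rotate right by 2), then delete the last 3 characters.
Starting from "nomadic": after the first operation, "icnomad"; after the second, "icno".

icno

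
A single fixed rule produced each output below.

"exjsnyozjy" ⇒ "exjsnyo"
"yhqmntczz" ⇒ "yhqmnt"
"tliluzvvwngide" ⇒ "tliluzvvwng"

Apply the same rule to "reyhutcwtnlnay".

reyhutcwtnl

The pattern: delete the last 3 characters.
So "reyhutcwtnlnay" becomes "reyhutcwtnl".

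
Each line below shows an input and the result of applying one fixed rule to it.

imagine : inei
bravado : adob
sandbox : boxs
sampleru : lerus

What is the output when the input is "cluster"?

terc

The rule is to move the first character to the end, then delete the first 3 characters.
For "cluster" the result is "terc".
(Check on "sandbox": → "andboxs" → "boxs" ✓)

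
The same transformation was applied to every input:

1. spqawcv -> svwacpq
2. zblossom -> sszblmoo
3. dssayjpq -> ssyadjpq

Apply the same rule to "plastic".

pstacil

In each case the input is transformed by: sort the characters into alphabetical order, then move the last 3 characters to the front (rotate right by 3).
"plastic" → "pstacil".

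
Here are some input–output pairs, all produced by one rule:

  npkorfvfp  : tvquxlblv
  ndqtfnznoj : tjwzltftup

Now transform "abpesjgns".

ghvkypmty

Each output is the input with this applied: shift every letter 6 places forward in the alphabet (wrapping around).
Applying that to "abpesjgns" gives "ghvkypmty".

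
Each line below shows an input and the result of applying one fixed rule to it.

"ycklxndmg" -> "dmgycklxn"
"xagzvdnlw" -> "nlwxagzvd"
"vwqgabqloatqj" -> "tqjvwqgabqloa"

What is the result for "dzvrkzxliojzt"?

Looking at the pairs, the operation is to move the last 3 characters to the front (rotate right by 3).
Doing the same to "dzvrkzxliojzt": "jztdzvrkzxlio".

jztdzvrkzxlio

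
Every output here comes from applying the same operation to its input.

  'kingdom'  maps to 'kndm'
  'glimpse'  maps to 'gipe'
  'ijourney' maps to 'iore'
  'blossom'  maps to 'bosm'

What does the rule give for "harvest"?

Looking at the pairs, the operation is to keep every other character starting from the first (positions 1st, 3rd, 5th, ...).
So "harvest" becomes "hret".

hret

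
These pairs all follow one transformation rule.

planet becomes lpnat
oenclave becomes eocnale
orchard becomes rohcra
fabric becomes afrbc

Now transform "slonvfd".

Rule — swap each adjacent pair of characters (1↔2, 3↔4, ...), then delete the last character.
On "slonvfd" that produces "lsnofv".

lsnofv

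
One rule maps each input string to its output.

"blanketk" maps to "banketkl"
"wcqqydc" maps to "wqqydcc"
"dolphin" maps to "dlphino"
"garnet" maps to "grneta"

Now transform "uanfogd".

Rule — move the first character to the end, then swap the first and last characters.
Applying both steps to "uanfogd": "anfogdu", then "unfogda".

unfogda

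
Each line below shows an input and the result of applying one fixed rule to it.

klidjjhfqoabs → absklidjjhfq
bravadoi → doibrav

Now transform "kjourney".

neykjou

In each case the input is transformed by: move the last 3 characters to the front (rotate right by 3), then delete the last character.
On "kjourney": the first step gives "neykjour", and the second then gives "neykjou".
(Check on "bravadoi": → "doibrava" → "doibrav" ✓)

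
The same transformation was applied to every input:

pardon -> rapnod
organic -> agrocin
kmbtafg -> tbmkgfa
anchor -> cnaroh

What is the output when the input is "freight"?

ierfthg

Rule — reverse the string, then move the first 3 characters to the end (rotate left by 3).
"freight" → "thgierf" → "ierfthg".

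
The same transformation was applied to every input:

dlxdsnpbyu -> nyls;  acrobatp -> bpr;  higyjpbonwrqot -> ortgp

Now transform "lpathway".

Looking at the pairs, the operation is to swap the front and back halves of the string, then keep one character in every 3, starting at position 1 (positions 1st, 4th, 7th, ...).
Starting from "lpathway": after the first operation, "hwaylpat"; after the second, "hya".

hya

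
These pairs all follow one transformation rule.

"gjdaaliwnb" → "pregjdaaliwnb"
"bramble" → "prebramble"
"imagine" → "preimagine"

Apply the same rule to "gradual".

pregradual

Looking at the pairs, the operation is to prepend "pre".
"gradual" → "pregradual".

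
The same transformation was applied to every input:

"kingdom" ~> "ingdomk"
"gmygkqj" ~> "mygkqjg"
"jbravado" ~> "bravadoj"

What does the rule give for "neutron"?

Looking at the pairs, the operation is to move the first character to the end.
"neutron" → "eutronn".

eutronn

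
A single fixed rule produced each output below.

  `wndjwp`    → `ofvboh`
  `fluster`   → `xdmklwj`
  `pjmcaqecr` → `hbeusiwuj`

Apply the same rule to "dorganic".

vgjysfau

The rule is to shift every letter 8 places backward in the alphabet (wrapping around).
"dorganic" → "vgjysfau".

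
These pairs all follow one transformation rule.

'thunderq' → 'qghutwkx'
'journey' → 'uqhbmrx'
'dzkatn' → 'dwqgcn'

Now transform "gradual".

Rule — move the first 3 characters to the end (rotate left by 3), then shift every letter 3 places forward in the alphabet (wrapping around).
For "gradual", step one produces "dualgra"; step two turns that into "gxdojud".
(Check on "dzkatn": → "atndzk" → "dwqgcn" ✓)

gxdojud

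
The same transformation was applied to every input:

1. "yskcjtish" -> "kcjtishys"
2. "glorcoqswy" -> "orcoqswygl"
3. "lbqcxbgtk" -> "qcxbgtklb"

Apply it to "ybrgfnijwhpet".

rgfnijwhpetyb

The rule is to move the first 2 characters to the end (rotate left by 2).
Doing the same to "ybrgfnijwhpet": "rgfnijwhpetyb".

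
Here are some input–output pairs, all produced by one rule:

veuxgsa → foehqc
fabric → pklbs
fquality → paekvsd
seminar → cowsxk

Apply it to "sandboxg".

ckxnlyh

The transformation: delete the last character, then shift every letter 10 places forward in the alphabet (wrapping around).
Starting from "sandboxg": after the first operation, "sandbox"; after the second, "ckxnlyh".
(Check on "seminar": → "semina" → "cowsxk" ✓)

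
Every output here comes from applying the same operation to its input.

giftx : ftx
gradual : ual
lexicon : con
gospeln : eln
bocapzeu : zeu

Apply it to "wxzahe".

ahe

Each output is the input with this applied: keep only the last 3 characters.
Applying that to "wxzahe" gives "ahe".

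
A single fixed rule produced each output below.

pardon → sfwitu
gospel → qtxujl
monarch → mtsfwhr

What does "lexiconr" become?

The pattern: swap the first and last characters, then shift every letter 5 places forward in the alphabet (wrapping around).
On "lexiconr": the first step gives "rexiconl", and the second then gives "wjcnhtsq".

wjcnhtsq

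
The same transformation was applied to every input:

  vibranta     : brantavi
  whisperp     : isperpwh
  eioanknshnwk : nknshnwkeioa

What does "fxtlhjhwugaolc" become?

jhwugaolcfxtlh

In each case the input is transformed by: swap the front and back halves of the string, then move the last 2 characters to the front (rotate right by 2).
Working it through for "fxtlhjhwugaolc": intermediate "wugaolcfxtlhjh", final "jhwugaolcfxtlh".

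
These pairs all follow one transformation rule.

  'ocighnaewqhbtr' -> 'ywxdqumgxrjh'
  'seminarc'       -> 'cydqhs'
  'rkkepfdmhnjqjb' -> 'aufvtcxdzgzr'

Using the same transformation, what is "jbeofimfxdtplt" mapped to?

uevycvntjfbj

The rule is to shift every letter 10 places backward in the alphabet (wrapping around), then delete the first 2 characters.
Doing the same to "jbeofimfxdtplt": "uevycvntjfbj".
(Check on "rkkepfdmhnjqjb": → "haaufvtcxdzgzr" → "aufvtcxdzgzr" ✓)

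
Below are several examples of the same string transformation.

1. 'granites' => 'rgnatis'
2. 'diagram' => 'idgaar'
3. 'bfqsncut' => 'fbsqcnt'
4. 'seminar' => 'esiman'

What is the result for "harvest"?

The transformation: swap each adjacent pair of characters (1↔2, 3↔4, ...), then delete the last character.
"harvest" → "ahvrse".

ahvrse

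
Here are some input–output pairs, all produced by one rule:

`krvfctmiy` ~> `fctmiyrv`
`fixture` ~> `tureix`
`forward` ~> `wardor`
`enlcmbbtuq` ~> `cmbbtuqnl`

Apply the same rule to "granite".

nitera

The rule is to delete the first character, then move the first 2 characters to the end (rotate left by 2).
Working it through for "granite": intermediate "ranite", final "nitera".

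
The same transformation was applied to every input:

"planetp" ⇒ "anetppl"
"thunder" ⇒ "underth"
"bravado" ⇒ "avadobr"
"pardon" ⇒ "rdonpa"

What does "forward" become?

What's happening: move the first 2 characters to the end (rotate left by 2).
Doing the same to "forward": "rwardfo".

rwardfo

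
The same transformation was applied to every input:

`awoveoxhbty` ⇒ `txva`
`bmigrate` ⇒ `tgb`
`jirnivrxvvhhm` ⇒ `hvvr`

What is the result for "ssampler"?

What's happening: reverse the string, then keep one character in every 3, starting at position 2 (positions 2nd, 5th, 8th, ...).
Applying both steps to "ssampler": "relpmass", then "ems".
(Check on "bmigrate": → "etargimb" → "tgb" ✓)

ems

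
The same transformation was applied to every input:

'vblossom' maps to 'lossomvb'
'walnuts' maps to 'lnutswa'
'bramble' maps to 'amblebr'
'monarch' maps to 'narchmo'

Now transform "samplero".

mplerosa

Each output is the input with this applied: move the first 2 characters to the end (rotate left by 2).
So "samplero" becomes "mplerosa".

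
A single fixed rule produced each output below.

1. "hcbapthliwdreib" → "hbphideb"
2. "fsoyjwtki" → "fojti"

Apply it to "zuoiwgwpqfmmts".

zowwqmt

The pattern: keep every other character starting from the first (positions 1st, 3rd, 5th, ...).
Applying that to "zuoiwgwpqfmmts" gives "zowwqmt".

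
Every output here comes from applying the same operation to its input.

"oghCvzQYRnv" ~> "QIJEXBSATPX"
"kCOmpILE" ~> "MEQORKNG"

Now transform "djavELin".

FLCXGNKP

The pattern: shift every letter 2 places forward in the alphabet (wrapping around), then convert every letter to uppercase.
On "djavELin" that produces "FLCXGNKP".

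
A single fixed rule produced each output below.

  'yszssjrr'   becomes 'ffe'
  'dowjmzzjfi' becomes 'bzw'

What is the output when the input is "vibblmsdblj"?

The rule is to keep one character in every 3, starting at position 2 (positions 2nd, 5th, 8th, ...), then shift every letter 13 places forward in the alphabet (wrapping around) — i.e. ROT13.
On "vibblmsdblj": the first step gives "ildj", and the second then gives "vyqw".

vyqw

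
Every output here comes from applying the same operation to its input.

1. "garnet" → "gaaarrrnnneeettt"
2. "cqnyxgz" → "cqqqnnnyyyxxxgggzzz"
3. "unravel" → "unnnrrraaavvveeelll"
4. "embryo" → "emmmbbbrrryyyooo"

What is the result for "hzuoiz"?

hzzzuuuoooiiizzz

Each output is the input with this applied: repeat every character 3 times, then delete the first 2 characters.
Applying both steps to "hzuoiz": "hhhzzzuuuoooiiizzz", then "hzzzuuuoooiiizzz".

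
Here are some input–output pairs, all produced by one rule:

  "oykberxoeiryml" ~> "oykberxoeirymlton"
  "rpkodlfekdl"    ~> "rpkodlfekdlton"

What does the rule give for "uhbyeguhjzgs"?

uhbyeguhjzgston

In each case the input is transformed by: append "ton".
For "uhbyeguhjzgs" the result is "uhbyeguhjzgston".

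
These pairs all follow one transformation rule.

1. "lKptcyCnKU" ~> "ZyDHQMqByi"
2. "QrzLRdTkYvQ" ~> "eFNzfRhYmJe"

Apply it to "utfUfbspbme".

IHTiTPGDPAS

Rule — flip the case of every letter, then shift every letter 12 places backward in the alphabet (wrapping around).
"utfUfbspbme" → "UTFuFBSPBME" → "IHTiTPGDPAS".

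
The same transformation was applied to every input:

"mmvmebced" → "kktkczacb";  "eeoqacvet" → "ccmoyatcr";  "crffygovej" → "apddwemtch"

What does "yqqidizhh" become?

The pattern: shift every letter 2 places backward in the alphabet (wrapping around).
"yqqidizhh" → "woogbgxff".

woogbgxff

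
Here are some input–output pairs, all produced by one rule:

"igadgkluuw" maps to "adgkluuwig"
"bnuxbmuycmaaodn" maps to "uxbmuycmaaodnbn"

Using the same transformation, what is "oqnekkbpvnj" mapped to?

The transformation: move the first 2 characters to the end (rotate left by 2).
On "oqnekkbpvnj" that produces "nekkbpvnjoq".

nekkbpvnjoq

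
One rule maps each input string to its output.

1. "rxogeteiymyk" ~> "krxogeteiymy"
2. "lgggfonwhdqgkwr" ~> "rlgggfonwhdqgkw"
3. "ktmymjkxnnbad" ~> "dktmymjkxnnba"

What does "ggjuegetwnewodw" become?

wggjuegetwnewod

The pattern: move the last character to the front.
"ggjuegetwnewodw" → "wggjuegetwnewod".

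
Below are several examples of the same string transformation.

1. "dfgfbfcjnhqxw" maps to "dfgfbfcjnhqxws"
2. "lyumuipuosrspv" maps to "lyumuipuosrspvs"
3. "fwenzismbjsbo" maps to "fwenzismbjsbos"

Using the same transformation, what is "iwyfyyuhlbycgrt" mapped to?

iwyfyyuhlbycgrts

Looking at the pairs, the operation is to append "s".
"iwyfyyuhlbycgrt" → "iwyfyyuhlbycgrts".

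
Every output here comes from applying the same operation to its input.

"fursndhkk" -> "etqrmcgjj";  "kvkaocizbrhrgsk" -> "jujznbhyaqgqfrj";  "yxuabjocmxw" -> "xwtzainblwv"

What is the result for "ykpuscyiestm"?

What's happening: shift every letter 1 place backward in the alphabet (wrapping around).
Applying that to "ykpuscyiestm" gives "xjotrbxhdrsl".

xjotrbxhdrsl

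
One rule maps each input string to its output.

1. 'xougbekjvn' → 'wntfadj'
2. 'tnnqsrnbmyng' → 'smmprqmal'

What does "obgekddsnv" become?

nafdjcc

What's happening: shift every letter 1 place backward in the alphabet (wrapping around), then delete the last 3 characters.
Starting from "obgekddsnv": after the first operation, "nafdjccrmu"; after the second, "nafdjcc".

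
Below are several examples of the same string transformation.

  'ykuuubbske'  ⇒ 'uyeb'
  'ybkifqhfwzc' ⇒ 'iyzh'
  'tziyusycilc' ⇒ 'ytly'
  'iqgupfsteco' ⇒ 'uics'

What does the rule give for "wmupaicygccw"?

The transformation: keep one character in every 3, starting at position 1 (positions 1st, 4th, 7th, ...), then swap each adjacent pair of characters (1↔2, 3↔4, ...).
For "wmupaicygccw" the result is "pwcc".

pwcc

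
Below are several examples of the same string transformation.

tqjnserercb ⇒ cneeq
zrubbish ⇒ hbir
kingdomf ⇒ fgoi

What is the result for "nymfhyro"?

ofyy

What's happening: keep every other character starting from the second (positions 2nd, 4th, 6th, ...), then swap the first and last characters.
Doing the same to "nymfhyro": "ofyy".
(Check on "zrubbish": → "rbih" → "hbir" ✓)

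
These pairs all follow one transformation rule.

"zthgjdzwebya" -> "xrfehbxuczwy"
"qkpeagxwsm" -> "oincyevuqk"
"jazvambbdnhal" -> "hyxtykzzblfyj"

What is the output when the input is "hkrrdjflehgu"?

The transformation: shift every letter 2 places backward in the alphabet (wrapping around).
On "hkrrdjflehgu" that produces "fippbhdjcfes".

fippbhdjcfes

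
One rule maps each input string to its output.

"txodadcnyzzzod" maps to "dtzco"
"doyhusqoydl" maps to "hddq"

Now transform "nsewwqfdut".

The transformation: keep one character in every 3, starting at position 1 (positions 1st, 4th, 7th, ...), then swap each adjacent pair of characters (1↔2, 3↔4, ...).
Starting from "nsewwqfdut": after the first operation, "nwft"; after the second, "wntf".

wntf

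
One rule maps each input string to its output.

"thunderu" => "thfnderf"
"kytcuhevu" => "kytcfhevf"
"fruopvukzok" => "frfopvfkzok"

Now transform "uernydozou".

fernydozof

In each case the input is transformed by: replace every "u" with "f".
For "uernydozou" the result is "fernydozof".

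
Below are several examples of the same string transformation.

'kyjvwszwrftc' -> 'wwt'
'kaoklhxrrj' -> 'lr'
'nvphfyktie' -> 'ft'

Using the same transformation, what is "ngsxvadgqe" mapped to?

What's happening: delete the first 3 characters, then keep one character in every 3, starting at position 2 (positions 2nd, 5th, 8th, ...).
Applying both steps to "ngsxvadgqe": "xvadgqe", then "vg".

vg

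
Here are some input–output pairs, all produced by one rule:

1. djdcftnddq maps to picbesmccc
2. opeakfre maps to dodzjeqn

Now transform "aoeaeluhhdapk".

jndzdktggczoz

The transformation: swap the first and last characters, then shift every letter 1 place backward in the alphabet (wrapping around).
On "aoeaeluhhdapk": the first step gives "koeaeluhhdapa", and the second then gives "jndzdktggczoz".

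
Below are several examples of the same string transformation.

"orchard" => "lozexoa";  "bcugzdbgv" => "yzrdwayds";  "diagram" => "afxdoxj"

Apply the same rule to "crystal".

zovpqxi

In each case the input is transformed by: shift every letter 3 places backward in the alphabet (wrapping around).
On "crystal" that produces "zovpqxi".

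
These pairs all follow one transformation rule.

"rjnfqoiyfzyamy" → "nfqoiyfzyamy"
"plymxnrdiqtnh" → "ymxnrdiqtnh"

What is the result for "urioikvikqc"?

The transformation: delete the first 2 characters.
Doing the same to "urioikvikqc": "ioikvikqc".

ioikvikqc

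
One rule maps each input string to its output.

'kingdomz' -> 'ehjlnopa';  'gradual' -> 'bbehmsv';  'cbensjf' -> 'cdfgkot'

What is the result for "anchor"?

Rule — sort the characters into alphabetical order, then shift every letter 1 place forward in the alphabet (wrapping around).
"anchor" → "achnor" → "bdiops".

bdiops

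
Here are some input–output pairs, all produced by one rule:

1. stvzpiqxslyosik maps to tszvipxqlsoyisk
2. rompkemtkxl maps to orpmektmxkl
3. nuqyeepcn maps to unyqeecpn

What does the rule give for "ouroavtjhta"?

The rule is to swap each adjacent pair of characters (1↔2, 3↔4, ...).
Doing the same to "ouroavtjhta": "uoorvajttha".

uoorvajttha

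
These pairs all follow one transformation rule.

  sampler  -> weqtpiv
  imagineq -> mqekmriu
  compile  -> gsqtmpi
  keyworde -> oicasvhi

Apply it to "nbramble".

Each output is the input with this applied: shift every letter 4 places forward in the alphabet (wrapping around).
Applying that to "nbramble" gives "rfveqfpi".

rfveqfpi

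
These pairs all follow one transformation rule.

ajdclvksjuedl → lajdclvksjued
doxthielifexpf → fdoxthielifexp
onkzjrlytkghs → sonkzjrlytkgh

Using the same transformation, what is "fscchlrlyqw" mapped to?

What's happening: move the last character to the front.
Doing the same to "fscchlrlyqw": "wfscchlrlyq".

wfscchlrlyq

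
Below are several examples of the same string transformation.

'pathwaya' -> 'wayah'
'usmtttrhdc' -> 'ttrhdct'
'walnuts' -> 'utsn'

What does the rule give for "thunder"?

The rule is to delete the first 3 characters, then move the first character to the end.
For "thunder", step one produces "nder"; step two turns that into "dern".

dern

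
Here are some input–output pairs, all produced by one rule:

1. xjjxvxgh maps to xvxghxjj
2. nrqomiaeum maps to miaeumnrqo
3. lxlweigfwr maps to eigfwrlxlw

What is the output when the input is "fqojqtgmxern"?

Looking at the pairs, the operation is to move the last character to the front, then swap the front and back halves of the string.
Working it through for "fqojqtgmxern": intermediate "nfqojqtgmxer", final "tgmxernfqojq".

tgmxernfqojq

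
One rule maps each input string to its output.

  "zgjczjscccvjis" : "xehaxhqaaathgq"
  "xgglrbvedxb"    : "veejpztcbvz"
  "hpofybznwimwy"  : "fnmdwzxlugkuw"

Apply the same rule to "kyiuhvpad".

iwgsftnyb

Each output is the input with this applied: shift every letter 2 places backward in the alphabet (wrapping around).
Applying that to "kyiuhvpad" gives "iwgsftnyb".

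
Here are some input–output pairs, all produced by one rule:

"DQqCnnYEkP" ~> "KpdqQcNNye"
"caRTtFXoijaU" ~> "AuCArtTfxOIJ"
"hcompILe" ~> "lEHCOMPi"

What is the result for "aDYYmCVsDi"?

dIAdyyMcvS

What's happening: move the last 2 characters to the front (rotate right by 2), then flip the case of every letter.
On "aDYYmCVsDi": the first step gives "DiaDYYmCVs", and the second then gives "dIAdyyMcvS".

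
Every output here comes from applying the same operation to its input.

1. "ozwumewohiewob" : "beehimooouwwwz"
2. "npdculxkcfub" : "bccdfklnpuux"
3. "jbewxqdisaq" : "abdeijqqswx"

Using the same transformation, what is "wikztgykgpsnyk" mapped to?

ggikkknpstwyyz

The pattern: sort the characters into alphabetical order.
So "wikztgykgpsnyk" becomes "ggikkknpstwyyz".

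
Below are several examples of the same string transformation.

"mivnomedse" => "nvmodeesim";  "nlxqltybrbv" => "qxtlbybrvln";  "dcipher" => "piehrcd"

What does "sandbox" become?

The transformation: swap each adjacent pair of characters (1↔2, 3↔4, ...), then move the first 2 characters to the end (rotate left by 2).
"sandbox" → "asdnobx" → "dnobxas".

dnobxas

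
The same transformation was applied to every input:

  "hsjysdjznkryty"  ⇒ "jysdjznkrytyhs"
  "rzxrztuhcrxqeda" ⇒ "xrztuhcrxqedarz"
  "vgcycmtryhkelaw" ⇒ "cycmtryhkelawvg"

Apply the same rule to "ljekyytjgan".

ekyytjganlj

The pattern: move the first 2 characters to the end (rotate left by 2).
So "ljekyytjgan" becomes "ekyytjganlj".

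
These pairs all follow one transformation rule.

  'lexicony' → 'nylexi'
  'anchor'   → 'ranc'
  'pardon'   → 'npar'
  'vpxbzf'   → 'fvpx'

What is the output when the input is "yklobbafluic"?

luicyklobb

Looking at the pairs, the operation is to swap the front and back halves of the string, then delete the first 2 characters.
Applying both steps to "yklobbafluic": "afluicyklobb", then "luicyklobb".
(Check on "vpxbzf": → "bzfvpx" → "fvpx" ✓)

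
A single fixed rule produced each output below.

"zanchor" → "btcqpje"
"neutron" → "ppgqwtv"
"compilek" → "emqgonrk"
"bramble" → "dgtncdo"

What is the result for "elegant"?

gvnpgci

The pattern: take characters alternately from the front and the back (1st, last, 2nd, 2nd-last, ...), then shift every letter 2 places forward in the alphabet (wrapping around).
Starting from "elegant": after the first operation, "etlneag"; after the second, "gvnpgci".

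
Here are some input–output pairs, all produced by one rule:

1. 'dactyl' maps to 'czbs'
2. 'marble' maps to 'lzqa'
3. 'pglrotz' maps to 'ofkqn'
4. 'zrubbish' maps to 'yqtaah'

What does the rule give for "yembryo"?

xdlaq

Looking at the pairs, the operation is to delete the last 2 characters, then shift every letter 1 place backward in the alphabet (wrapping around).
For "yembryo", step one produces "yembr"; step two turns that into "xdlaq".
(Check on "zrubbish": → "zrubbi" → "yqtaah" ✓)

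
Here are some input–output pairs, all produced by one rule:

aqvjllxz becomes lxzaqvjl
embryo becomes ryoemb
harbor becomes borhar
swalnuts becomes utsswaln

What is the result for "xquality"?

ityxqual

In each case the input is transformed by: move the last 3 characters to the front (rotate right by 3).
"xquality" → "ityxqual".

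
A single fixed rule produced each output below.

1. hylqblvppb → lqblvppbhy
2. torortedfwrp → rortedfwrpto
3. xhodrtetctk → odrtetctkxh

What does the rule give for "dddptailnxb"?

dptailnxbdd

The rule is to move the first 2 characters to the end (rotate left by 2).
So "dddptailnxb" becomes "dptailnxbdd".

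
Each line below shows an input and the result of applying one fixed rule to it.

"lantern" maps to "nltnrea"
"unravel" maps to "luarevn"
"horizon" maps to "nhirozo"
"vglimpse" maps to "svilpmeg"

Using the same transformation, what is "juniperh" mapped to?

The transformation: swap each adjacent pair of characters (1↔2, 3↔4, ...), then swap the first and last characters.
Starting from "juniperh": after the first operation, "ujinephr"; after the second, "rjinephu".
(Check on "unravel": → "nuarevl" → "luarevn" ✓)

rjinephu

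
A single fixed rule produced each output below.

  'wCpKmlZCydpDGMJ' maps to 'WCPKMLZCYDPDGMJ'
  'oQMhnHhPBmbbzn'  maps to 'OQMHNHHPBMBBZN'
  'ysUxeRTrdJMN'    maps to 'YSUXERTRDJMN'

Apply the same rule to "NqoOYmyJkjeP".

Each output is the input with this applied: convert every letter to uppercase.
For "NqoOYmyJkjeP" the result is "NQOOYMYJKJEP".

NQOOYMYJKJEP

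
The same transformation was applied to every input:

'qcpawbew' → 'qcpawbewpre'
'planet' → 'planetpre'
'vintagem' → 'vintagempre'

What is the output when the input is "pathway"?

pathwaypre

Each output is the input with this applied: append "pre".
Applying that to "pathway" gives "pathwaypre".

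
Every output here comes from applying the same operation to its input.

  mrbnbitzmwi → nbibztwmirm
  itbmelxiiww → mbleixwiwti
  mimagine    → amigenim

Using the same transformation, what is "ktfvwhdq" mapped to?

vfhwqdtk

Rule — swap each adjacent pair of characters (1↔2, 3↔4, ...), then move the first 2 characters to the end (rotate left by 2).
Working it through for "ktfvwhdq": intermediate "tkvfhwqd", final "vfhwqdtk".
(Check on "mimagine": → "imamigen" → "amigenim" ✓)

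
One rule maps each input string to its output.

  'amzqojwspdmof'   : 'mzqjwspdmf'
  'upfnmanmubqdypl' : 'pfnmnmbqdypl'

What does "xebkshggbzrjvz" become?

The rule is to remove every vowel.
So "xebkshggbzrjvz" becomes "xbkshggbzrjvz".

xbkshggbzrjvz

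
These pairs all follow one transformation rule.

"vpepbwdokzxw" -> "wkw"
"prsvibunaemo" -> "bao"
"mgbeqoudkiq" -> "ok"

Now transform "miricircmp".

Rule — delete the first 3 characters, then keep one character in every 3, starting at position 3 (positions 3rd, 6th, 9th, ...).
"miricircmp" → "icircmp" → "im".

im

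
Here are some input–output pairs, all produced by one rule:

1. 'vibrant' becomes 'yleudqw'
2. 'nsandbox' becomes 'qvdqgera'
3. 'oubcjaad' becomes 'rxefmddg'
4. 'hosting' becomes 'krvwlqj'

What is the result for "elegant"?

hohjdqw

The transformation: shift every letter 3 places forward in the alphabet (wrapping around).
"elegant" → "hohjdqw".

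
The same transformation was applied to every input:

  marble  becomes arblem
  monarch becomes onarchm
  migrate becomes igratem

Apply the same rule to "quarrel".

uarrelq

Each output is the input with this applied: move the first character to the end.
Applying that to "quarrel" gives "uarrelq".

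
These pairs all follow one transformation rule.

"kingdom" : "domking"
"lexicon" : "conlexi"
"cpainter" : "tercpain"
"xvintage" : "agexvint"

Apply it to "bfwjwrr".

In each case the input is transformed by: move the last 3 characters to the front (rotate right by 3).
Doing the same to "bfwjwrr": "wrrbfwj".

wrrbfwj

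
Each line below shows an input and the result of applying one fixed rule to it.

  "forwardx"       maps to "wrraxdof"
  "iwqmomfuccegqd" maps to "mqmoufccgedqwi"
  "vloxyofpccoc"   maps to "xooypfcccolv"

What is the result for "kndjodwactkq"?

jddoawtcqknk

Each output is the input with this applied: move the first 2 characters to the end (rotate left by 2), then swap each adjacent pair of characters (1↔2, 3↔4, ...).
Working it through for "kndjodwactkq": intermediate "djodwactkqkn", final "jddoawtcqknk".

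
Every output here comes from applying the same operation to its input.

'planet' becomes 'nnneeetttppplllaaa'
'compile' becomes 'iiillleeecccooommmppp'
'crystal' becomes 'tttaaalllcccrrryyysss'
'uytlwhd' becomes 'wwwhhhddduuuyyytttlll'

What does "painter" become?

The rule is to move the last 3 characters to the front (rotate right by 3), then repeat every character 3 times.
For "painter", step one produces "terpain"; step two turns that into "ttteeerrrpppaaaiiinnn".

ttteeerrrpppaaaiiinnn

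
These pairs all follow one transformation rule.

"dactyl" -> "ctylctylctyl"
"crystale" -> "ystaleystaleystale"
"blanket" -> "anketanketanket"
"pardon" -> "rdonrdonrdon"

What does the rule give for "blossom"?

ossomossomossom

The pattern: delete the first 2 characters, then write the whole string 3 times in a row.
"blossom" → "ossom" → "ossomossomossom".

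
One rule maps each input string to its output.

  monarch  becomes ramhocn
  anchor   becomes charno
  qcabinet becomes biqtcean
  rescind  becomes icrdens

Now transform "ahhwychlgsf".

hcafhshgwly

The rule is to take characters alternately from the front and the back (1st, last, 2nd, 2nd-last, ...), then move the last 2 characters to the front (rotate right by 2).
Applying that to "ahhwychlgsf" gives "hcafhshgwly".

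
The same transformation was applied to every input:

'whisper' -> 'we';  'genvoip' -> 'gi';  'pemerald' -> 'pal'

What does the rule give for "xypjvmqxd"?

xmq

Rule — swap each adjacent pair of characters (1↔2, 3↔4, ...), then keep one character in every 3, starting at position 2 (positions 2nd, 5th, 8th, ...).
Working it through for "xypjvmqxd": intermediate "yxjpmvxqd", final "xmq".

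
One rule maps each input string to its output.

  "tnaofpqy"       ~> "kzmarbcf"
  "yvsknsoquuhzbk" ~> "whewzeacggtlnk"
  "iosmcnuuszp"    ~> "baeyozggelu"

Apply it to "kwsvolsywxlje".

The rule is to shift every letter 12 places forward in the alphabet (wrapping around), then swap the first and last characters.
Applying that to "kwsvolsywxlje" gives "qiehaxekijxvw".
(Check on "tnaofpqy": → "fzmarbck" → "kzmarbcf" ✓)

qiehaxekijxvw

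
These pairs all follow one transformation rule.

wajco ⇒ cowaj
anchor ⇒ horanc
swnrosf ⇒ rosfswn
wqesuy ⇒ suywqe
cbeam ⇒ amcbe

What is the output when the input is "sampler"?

plersam

Rule — move the first 3 characters to the end (rotate left by 3).
For "sampler" the result is "plersam".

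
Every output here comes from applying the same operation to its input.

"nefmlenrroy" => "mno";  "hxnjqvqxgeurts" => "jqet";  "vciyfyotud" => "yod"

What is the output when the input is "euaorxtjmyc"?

Rule — delete the first 3 characters, then keep one character in every 3, starting at position 1 (positions 1st, 4th, 7th, ...).
On "euaorxtjmyc": the first step gives "orxtjmyc", and the second then gives "oty".

oty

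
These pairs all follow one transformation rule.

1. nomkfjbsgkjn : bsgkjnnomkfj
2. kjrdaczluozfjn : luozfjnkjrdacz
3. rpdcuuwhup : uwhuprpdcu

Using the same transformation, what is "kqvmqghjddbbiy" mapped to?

jddbbiykqvmqgh

What's happening: swap the front and back halves of the string.
Applying that to "kqvmqghjddbbiy" gives "jddbbiykqvmqgh".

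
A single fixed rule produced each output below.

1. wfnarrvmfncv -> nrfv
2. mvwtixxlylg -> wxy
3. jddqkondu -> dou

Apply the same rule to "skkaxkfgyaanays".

kkyns

What's happening: keep one character in every 3, starting at position 3 (positions 3rd, 6th, 9th, ...).
On "skkaxkfgyaanays" that produces "kkyns".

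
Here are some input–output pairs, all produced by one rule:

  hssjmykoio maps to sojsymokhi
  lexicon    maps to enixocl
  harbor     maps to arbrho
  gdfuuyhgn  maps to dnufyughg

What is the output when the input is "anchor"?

nrhcao

Looking at the pairs, the operation is to swap the first and last characters, then swap each adjacent pair of characters (1↔2, 3↔4, ...).
"anchor" → "rnchoa" → "nrhcao".
(Check on "harbor": → "rarboh" → "arbrho" ✓)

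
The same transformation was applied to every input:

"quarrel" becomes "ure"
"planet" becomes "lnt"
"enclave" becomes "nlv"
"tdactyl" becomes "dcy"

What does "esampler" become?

smlr

The rule is to keep every other character starting from the second (positions 2nd, 4th, 6th, ...).
"esampler" → "smlr".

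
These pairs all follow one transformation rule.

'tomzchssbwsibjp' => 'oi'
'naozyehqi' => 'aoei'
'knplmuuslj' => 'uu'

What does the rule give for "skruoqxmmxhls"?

What's happening: keep only the vowels.
"skruoqxmmxhls" → "uo".

uo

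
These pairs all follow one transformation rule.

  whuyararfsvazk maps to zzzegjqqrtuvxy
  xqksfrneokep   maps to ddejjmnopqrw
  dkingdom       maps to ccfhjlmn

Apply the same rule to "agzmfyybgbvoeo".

zaadefflnnuxxy

The pattern: sort the characters into alphabetical order, then shift every letter 1 place backward in the alphabet (wrapping around).
On "agzmfyybgbvoeo": the first step gives "abbefggmoovyyz", and the second then gives "zaadefflnnuxxy".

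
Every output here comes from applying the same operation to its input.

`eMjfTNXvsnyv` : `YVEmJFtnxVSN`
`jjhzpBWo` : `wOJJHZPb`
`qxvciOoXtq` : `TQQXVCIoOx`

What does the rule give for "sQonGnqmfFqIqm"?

The transformation: move the last 2 characters to the front (rotate right by 2), then flip the case of every letter.
Applying that to "sQonGnqmfFqIqm" gives "QMSqONgNQMFfQi".

QMSqONgNQMFfQi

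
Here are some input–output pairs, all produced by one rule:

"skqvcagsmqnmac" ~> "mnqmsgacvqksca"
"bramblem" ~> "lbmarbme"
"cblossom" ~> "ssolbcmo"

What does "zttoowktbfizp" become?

The pattern: move the last 2 characters to the front (rotate right by 2), then reverse the string.
For "zttoowktbfizp", step one produces "zpzttoowktbfi"; step two turns that into "ifbtkwoottzpz".

ifbtkwoottzpz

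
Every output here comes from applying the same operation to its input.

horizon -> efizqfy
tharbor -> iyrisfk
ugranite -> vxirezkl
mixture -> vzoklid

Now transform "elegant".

What's happening: shift every letter 9 places backward in the alphabet (wrapping around), then swap the first and last characters.
For "elegant", step one produces "vcvxrek"; step two turns that into "kcvxrev".

kcvxrev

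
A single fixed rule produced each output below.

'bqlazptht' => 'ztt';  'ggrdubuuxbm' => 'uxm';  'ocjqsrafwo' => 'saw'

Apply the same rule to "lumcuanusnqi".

nsq

In each case the input is transformed by: keep every other character starting from the first (positions 1st, 3rd, 5th, ...), then keep only the last 3 characters.
Starting from "lumcuanusnqi": after the first operation, "lmunsq"; after the second, "nsq".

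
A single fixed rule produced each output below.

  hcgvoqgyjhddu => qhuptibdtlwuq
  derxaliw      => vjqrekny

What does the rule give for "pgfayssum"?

Rule — shift every letter 13 places forward in the alphabet (wrapping around) — i.e. ROT13, then move the last 2 characters to the front (rotate right by 2).
Applying both steps to "pgfayssum": "ctsnlffhz", then "hzctsnlff".

hzctsnlff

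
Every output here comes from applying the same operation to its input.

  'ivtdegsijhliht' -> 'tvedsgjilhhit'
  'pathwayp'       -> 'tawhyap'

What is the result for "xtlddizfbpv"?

ltddzibfvp

Looking at the pairs, the operation is to delete the first character, then swap each adjacent pair of characters (1↔2, 3↔4, ...).
"xtlddizfbpv" → "tlddizfbpv" → "ltddzibfvp".
(Check on "pathwayp": → "athwayp" → "tawhyap" ✓)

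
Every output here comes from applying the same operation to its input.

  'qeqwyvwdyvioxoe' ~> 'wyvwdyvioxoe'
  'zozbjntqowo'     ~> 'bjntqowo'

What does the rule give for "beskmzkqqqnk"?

kmzkqqqnk

The rule is to delete the first 3 characters.
"beskmzkqqqnk" → "kmzkqqqnk".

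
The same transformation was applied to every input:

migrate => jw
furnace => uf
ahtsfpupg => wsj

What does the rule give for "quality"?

In each case the input is transformed by: shift every letter 3 places forward in the alphabet (wrapping around), then keep one character in every 3, starting at position 3 (positions 3rd, 6th, 9th, ...).
"quality" → "txdolwb" → "dw".

dw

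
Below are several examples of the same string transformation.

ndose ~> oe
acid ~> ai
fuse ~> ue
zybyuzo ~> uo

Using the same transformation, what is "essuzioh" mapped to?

euio

In each case the input is transformed by: keep only the vowels.
So "essuzioh" becomes "euio".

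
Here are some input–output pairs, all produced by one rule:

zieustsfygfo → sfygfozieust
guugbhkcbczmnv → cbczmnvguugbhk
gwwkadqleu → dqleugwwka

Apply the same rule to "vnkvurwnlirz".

Looking at the pairs, the operation is to swap the front and back halves of the string.
So "vnkvurwnlirz" becomes "wnlirzvnkvur".

wnlirzvnkvur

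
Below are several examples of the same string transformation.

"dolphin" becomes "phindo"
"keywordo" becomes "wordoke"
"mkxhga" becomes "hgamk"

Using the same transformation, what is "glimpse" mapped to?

mpsegl

Looking at the pairs, the operation is to move the first 3 characters to the end (rotate left by 3), then delete the last character.
On "glimpse": the first step gives "mpsegli", and the second then gives "mpsegl".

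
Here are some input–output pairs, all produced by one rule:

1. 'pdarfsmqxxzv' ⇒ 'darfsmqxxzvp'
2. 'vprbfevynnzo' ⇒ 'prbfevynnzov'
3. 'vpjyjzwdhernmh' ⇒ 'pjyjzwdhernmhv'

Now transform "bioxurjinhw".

ioxurjinhwb

In each case the input is transformed by: move the first character to the end.
"bioxurjinhw" → "ioxurjinhwb".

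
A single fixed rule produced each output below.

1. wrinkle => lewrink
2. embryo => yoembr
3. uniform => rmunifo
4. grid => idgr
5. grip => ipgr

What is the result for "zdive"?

Each output is the input with this applied: move the last 2 characters to the front (rotate right by 2).
On "zdive" that produces "vezdi".

vezdi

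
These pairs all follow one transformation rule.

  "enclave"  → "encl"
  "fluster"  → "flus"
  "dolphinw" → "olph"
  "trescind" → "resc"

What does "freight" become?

frei

Each output is the input with this applied: move the last 3 characters to the front (rotate right by 3), then keep only the last 4 characters.
Applying both steps to "freight": "ghtfrei", then "frei".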